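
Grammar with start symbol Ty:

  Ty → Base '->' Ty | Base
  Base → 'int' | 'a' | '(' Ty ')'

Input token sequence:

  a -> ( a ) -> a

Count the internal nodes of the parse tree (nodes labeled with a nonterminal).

8

[Ty [Base a] -> [Ty [Base ( [Ty [Base a]] )] -> [Ty [Base a]]]]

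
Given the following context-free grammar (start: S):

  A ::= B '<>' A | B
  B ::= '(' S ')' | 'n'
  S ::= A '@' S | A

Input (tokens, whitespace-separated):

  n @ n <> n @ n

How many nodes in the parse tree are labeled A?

[S [A [B n]] @ [S [A [B n] <> [A [B n]]] @ [S [A [B n]]]]]

4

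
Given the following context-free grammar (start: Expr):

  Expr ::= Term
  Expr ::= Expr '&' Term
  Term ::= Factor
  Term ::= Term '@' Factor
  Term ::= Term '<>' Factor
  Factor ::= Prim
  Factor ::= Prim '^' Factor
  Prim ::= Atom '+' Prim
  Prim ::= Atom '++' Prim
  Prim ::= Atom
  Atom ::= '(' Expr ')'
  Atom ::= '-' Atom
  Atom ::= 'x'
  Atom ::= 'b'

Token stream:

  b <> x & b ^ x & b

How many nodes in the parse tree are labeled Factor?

5

[Expr [Expr [Expr [Term [Term [Factor [Prim [Atom b]]]] <> [Factor [Prim [Atom x]]]]] & [Term [Factor [Prim [Atom b]] ^ [Factor [Prim [Atom x]]]]]] & [Term [Factor [Prim [Atom b]]]]]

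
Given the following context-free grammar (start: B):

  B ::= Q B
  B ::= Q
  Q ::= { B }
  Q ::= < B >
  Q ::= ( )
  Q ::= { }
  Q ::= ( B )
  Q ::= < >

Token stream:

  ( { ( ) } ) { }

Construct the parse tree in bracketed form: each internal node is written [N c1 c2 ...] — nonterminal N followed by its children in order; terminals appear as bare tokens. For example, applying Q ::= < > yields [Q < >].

B
Q B
( B ) B
( Q ) B
( { B } ) B
( { Q } ) B
( { ( ) } ) B
( { ( ) } ) Q
( { ( ) } ) { }

[B [Q ( [B [Q { [B [Q ( )]] }]] )] [B [Q { }]]]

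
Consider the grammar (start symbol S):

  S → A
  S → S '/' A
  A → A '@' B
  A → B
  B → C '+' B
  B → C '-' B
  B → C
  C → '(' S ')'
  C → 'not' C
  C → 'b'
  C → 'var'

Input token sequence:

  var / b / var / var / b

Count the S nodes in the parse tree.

5

[S [S [S [S [S [A [B [C var]]]] / [A [B [C b]]]] / [A [B [C var]]]] / [A [B [C var]]]] / [A [B [C b]]]]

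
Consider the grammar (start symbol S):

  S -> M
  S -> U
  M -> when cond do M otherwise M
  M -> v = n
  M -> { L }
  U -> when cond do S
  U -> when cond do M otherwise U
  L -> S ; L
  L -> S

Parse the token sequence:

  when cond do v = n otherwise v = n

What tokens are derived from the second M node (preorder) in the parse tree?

v = n

[S [M when cond do [M v = n] otherwise [M v = n]]]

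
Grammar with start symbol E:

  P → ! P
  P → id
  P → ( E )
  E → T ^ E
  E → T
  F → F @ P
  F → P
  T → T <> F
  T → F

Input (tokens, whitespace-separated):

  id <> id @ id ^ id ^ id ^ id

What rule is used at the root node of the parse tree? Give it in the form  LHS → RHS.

E → T ^ E

[E [T [T [F [P id]]] <> [F [F [P id]] @ [P id]]] ^ [E [T [F [P id]]] ^ [E [T [F [P id]]] ^ [E [T [F [P id]]]]]]]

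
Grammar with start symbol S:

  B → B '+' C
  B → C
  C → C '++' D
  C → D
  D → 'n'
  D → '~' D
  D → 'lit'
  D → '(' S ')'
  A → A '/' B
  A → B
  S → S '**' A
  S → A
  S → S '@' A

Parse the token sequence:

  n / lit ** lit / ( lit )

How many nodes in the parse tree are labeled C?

5

[S [S [A [A [B [C [D n]]]] / [B [C [D lit]]]]] ** [A [A [B [C [D lit]]]] / [B [C [D ( [S [A [B [C [D lit]]]]] )]]]]]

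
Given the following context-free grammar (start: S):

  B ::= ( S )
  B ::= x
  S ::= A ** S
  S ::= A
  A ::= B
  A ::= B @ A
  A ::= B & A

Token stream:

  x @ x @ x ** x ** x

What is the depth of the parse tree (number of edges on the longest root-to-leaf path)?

5

[S [A [B x] @ [A [B x] @ [A [B x]]]] ** [S [A [B x]] ** [S [A [B x]]]]]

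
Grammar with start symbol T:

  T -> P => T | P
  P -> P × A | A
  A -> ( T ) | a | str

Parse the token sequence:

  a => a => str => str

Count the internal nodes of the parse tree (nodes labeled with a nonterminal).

12

[T [P [A a]] => [T [P [A a]] => [T [P [A str]] => [T [P [A str]]]]]]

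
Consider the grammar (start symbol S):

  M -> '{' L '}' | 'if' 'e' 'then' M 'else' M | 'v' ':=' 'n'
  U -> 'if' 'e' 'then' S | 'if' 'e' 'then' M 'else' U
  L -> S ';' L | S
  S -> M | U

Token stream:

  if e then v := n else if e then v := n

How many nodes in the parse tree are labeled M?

[S [U if e then [M v := n] else [U if e then [S [M v := n]]]]]

2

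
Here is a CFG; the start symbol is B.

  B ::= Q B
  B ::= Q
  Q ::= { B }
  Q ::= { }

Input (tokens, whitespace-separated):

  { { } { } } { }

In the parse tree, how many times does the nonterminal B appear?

[B [Q { [B [Q { }] [B [Q { }]]] }] [B [Q { }]]]

4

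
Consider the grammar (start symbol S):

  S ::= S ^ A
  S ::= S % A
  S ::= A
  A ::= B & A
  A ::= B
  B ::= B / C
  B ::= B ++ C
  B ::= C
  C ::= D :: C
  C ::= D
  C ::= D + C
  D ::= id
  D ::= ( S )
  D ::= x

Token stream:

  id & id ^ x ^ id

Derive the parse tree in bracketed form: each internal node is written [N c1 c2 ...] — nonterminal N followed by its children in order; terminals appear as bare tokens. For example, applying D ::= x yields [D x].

S
S ^ A
S ^ A ^ A
A ^ A ^ A
B & A ^ A ^ A
C & A ^ A ^ A
D & A ^ A ^ A
id & A ^ A ^ A
id & B ^ A ^ A
id & C ^ A ^ A
id & D ^ A ^ A
id & id ^ A ^ A
id & id ^ B ^ A
id & id ^ C ^ A
id & id ^ D ^ A
id & id ^ x ^ A
id & id ^ x ^ B
id & id ^ x ^ C
id & id ^ x ^ D
id & id ^ x ^ id

[S [S [S [A [B [C [D id]]] & [A [B [C [D id]]]]]] ^ [A [B [C [D x]]]]] ^ [A [B [C [D id]]]]]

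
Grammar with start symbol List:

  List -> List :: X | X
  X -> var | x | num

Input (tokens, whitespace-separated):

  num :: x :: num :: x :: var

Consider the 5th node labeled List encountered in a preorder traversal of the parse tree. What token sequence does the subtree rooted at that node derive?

[List [List [List [List [List [X num]] :: [X x]] :: [X num]] :: [X x]] :: [X var]]

num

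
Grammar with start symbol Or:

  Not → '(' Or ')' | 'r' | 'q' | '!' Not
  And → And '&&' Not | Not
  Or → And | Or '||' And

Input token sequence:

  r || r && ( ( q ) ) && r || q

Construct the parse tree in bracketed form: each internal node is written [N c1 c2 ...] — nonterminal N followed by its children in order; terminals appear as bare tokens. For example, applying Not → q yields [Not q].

Or
Or || And
Or || And || And
And || And || And
Not || And || And
r || And || And
r || And && Not || And
r || And && Not && Not || And
r || Not && Not && Not || And
r || r && Not && Not || And
r || r && ( Or ) && Not || And
r || r && ( And ) && Not || And
r || r && ( Not ) && Not || And
r || r && ( ( Or ) ) && Not || And
r || r && ( ( And ) ) && Not || And
r || r && ( ( Not ) ) && Not || And
r || r && ( ( q ) ) && Not || And
r || r && ( ( q ) ) && r || And
r || r && ( ( q ) ) && r || Not
r || r && ( ( q ) ) && r || q

[Or [Or [Or [And [Not r]]] || [And [And [And [Not r]] && [Not ( [Or [And [Not ( [Or [And [Not q]]] )]]] )]] && [Not r]]] || [And [Not q]]]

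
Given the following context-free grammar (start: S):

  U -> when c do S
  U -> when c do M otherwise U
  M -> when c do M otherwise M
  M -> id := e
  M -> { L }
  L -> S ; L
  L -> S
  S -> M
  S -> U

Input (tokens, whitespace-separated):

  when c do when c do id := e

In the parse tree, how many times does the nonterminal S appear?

3

[S [U when c do [S [U when c do [S [M id := e]]]]]]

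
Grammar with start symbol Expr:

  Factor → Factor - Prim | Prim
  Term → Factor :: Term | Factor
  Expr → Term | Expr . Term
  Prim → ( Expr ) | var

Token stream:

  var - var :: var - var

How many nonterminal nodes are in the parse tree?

11

[Expr [Term [Factor [Factor [Prim var]] - [Prim var]] :: [Term [Factor [Factor [Prim var]] - [Prim var]]]]]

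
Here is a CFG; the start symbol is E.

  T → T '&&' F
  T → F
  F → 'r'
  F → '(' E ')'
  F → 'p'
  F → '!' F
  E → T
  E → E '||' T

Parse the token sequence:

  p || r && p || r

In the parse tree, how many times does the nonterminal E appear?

[E [E [E [T [F p]]] || [T [T [F r]] && [F p]]] || [T [F r]]]

3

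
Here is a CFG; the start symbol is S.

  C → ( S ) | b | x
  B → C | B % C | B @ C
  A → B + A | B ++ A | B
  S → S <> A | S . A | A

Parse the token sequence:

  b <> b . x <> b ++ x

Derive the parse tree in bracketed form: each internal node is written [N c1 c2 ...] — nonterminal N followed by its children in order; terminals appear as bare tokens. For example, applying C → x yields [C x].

[S [S [S [S [A [B [C b]]]] <> [A [B [C b]]]] . [A [B [C x]]]] <> [A [B [C b]] ++ [A [B [C x]]]]]

S
S <> A
S . A <> A
S <> A . A <> A
A <> A . A <> A
B <> A . A <> A
C <> A . A <> A
b <> A . A <> A
b <> B . A <> A
b <> C . A <> A
b <> b . A <> A
b <> b . B <> A
b <> b . C <> A
b <> b . x <> A
b <> b . x <> B ++ A
b <> b . x <> C ++ A
b <> b . x <> b ++ A
b <> b . x <> b ++ B
b <> b . x <> b ++ C
b <> b . x <> b ++ x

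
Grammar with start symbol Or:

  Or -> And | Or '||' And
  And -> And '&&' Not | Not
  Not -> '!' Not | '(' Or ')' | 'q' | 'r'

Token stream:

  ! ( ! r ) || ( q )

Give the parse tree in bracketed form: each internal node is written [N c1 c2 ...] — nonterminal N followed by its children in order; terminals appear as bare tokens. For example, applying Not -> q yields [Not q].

Or
Or || And
And || And
Not || And
! Not || And
! ( Or ) || And
! ( And ) || And
! ( Not ) || And
! ( ! Not ) || And
! ( ! r ) || And
! ( ! r ) || Not
! ( ! r ) || ( Or )
! ( ! r ) || ( And )
! ( ! r ) || ( Not )
! ( ! r ) || ( q )

[Or [Or [And [Not ! [Not ( [Or [And [Not ! [Not r]]]] )]]]] || [And [Not ( [Or [And [Not q]]] )]]]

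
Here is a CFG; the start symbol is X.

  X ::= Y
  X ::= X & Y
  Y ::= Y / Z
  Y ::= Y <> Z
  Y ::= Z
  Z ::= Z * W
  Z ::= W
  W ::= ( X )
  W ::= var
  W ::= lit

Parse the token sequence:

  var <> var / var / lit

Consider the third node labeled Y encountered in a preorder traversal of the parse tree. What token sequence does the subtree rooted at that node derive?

[X [Y [Y [Y [Y [Z [W var]]] <> [Z [W var]]] / [Z [W var]]] / [Z [W lit]]]]

var <> var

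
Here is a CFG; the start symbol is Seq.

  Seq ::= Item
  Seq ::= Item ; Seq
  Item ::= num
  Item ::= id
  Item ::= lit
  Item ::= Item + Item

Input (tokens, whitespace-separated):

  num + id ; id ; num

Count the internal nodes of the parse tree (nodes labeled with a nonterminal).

8

[Seq [Item [Item num] + [Item id]] ; [Seq [Item id] ; [Seq [Item num]]]]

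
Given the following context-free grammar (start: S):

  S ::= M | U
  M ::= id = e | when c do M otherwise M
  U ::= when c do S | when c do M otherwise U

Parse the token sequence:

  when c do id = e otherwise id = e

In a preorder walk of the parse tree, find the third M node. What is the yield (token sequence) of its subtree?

[S [M when c do [M id = e] otherwise [M id = e]]]

id = e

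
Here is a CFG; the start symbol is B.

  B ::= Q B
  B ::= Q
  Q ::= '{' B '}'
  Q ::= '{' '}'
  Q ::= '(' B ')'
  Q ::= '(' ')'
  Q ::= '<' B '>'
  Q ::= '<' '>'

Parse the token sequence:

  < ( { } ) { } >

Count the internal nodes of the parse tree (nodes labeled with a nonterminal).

8

[B [Q < [B [Q ( [B [Q { }]] )] [B [Q { }]]] >]]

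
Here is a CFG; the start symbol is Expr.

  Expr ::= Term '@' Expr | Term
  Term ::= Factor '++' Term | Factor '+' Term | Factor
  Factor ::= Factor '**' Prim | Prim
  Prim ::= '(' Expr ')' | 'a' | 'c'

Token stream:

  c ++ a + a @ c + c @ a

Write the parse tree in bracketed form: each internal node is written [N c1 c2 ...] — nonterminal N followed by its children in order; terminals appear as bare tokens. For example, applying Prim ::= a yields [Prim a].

Expr
Term @ Expr
Factor ++ Term @ Expr
Prim ++ Term @ Expr
c ++ Term @ Expr
c ++ Factor + Term @ Expr
c ++ Prim + Term @ Expr
c ++ a + Term @ Expr
c ++ a + Factor @ Expr
c ++ a + Prim @ Expr
c ++ a + a @ Expr
c ++ a + a @ Term @ Expr
c ++ a + a @ Factor + Term @ Expr
c ++ a + a @ Prim + Term @ Expr
c ++ a + a @ c + Term @ Expr
c ++ a + a @ c + Factor @ Expr
c ++ a + a @ c + Prim @ Expr
c ++ a + a @ c + c @ Expr
c ++ a + a @ c + c @ Term
c ++ a + a @ c + c @ Factor
c ++ a + a @ c + c @ Prim
c ++ a + a @ c + c @ a

[Expr [Term [Factor [Prim c]] ++ [Term [Factor [Prim a]] + [Term [Factor [Prim a]]]]] @ [Expr [Term [Factor [Prim c]] + [Term [Factor [Prim c]]]] @ [Expr [Term [Factor [Prim a]]]]]]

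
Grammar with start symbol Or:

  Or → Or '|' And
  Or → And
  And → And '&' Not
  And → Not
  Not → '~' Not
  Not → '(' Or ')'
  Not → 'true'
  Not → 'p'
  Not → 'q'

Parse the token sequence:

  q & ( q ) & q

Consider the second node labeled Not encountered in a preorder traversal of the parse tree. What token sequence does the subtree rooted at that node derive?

[Or [And [And [And [Not q]] & [Not ( [Or [And [Not q]]] )]] & [Not q]]]

( q )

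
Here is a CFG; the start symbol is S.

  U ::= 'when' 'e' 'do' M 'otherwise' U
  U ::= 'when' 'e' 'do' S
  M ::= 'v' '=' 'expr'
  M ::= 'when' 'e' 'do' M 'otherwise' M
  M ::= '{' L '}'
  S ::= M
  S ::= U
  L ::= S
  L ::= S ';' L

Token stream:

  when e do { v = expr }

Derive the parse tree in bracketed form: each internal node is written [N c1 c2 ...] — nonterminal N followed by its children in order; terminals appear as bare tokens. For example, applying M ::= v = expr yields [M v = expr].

[S [U when e do [S [M { [L [S [M v = expr]]] }]]]]

S
U
when e do S
when e do M
when e do { L }
when e do { S }
when e do { M }
when e do { v = expr }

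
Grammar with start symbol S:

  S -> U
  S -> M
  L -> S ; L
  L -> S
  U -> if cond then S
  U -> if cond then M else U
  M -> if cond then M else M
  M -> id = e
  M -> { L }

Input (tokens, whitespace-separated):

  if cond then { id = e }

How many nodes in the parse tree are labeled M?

2

[S [U if cond then [S [M { [L [S [M id = e]]] }]]]]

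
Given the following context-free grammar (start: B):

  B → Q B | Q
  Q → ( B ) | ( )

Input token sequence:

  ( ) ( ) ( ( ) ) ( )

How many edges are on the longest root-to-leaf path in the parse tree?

[B [Q ( )] [B [Q ( )] [B [Q ( [B [Q ( )]] )] [B [Q ( )]]]]]

6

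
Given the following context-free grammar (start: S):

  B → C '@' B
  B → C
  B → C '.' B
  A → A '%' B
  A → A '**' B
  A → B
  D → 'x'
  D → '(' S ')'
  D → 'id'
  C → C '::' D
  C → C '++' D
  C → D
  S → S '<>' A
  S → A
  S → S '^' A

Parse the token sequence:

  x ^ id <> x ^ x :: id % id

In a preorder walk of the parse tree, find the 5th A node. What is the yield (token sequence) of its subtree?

x :: id

[S [S [S [S [A [B [C [D x]]]]] ^ [A [B [C [D id]]]]] <> [A [B [C [D x]]]]] ^ [A [A [B [C [C [D x]] :: [D id]]]] % [B [C [D id]]]]]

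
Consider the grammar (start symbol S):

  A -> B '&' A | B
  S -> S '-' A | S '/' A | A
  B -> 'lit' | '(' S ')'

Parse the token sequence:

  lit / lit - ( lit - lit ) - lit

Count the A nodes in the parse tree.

6

[S [S [S [S [A [B lit]]] / [A [B lit]]] - [A [B ( [S [S [A [B lit]]] - [A [B lit]]] )]]] - [A [B lit]]]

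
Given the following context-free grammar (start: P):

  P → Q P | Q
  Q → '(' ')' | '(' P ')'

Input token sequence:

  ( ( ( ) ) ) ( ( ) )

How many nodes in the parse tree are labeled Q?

[P [Q ( [P [Q ( [P [Q ( )]] )]] )] [P [Q ( [P [Q ( )]] )]]]

5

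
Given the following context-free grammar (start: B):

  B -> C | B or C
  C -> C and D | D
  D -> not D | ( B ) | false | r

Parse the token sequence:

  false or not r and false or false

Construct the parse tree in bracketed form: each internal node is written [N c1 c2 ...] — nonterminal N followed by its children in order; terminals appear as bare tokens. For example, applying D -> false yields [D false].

[B [B [B [C [D false]]] or [C [C [D not [D r]]] and [D false]]] or [C [D false]]]

B
B or C
B or C or C
C or C or C
D or C or C
false or C or C
false or C and D or C
false or D and D or C
false or not D and D or C
false or not r and D or C
false or not r and false or C
false or not r and false or D
false or not r and false or false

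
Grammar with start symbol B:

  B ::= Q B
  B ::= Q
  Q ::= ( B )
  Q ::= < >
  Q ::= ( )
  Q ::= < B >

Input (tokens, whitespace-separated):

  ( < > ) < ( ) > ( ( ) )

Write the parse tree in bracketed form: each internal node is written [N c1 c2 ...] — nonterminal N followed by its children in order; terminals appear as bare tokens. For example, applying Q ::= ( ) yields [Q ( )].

B
Q B
( B ) B
( Q ) B
( < > ) B
( < > ) Q B
( < > ) < B > B
( < > ) < Q > B
( < > ) < ( ) > B
( < > ) < ( ) > Q
( < > ) < ( ) > ( B )
( < > ) < ( ) > ( Q )
( < > ) < ( ) > ( ( ) )

[B [Q ( [B [Q < >]] )] [B [Q < [B [Q ( )]] >] [B [Q ( [B [Q ( )]] )]]]]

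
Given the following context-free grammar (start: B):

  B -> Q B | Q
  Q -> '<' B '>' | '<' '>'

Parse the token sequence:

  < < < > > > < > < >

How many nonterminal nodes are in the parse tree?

10

[B [Q < [B [Q < [B [Q < >]] >]] >] [B [Q < >] [B [Q < >]]]]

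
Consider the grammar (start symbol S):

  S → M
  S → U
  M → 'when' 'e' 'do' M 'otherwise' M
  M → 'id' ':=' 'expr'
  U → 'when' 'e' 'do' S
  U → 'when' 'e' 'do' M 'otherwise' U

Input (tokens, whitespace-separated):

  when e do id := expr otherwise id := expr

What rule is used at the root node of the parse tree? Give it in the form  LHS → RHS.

[S [M when e do [M id := expr] otherwise [M id := expr]]]

S → M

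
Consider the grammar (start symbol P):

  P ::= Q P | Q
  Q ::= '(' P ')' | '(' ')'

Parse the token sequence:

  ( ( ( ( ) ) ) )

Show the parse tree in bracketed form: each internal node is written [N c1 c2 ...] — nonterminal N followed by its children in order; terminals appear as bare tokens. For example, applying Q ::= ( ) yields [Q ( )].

[P [Q ( [P [Q ( [P [Q ( [P [Q ( )]] )]] )]] )]]

P
Q
( P )
( Q )
( ( P ) )
( ( Q ) )
( ( ( P ) ) )
( ( ( Q ) ) )
( ( ( ( ) ) ) )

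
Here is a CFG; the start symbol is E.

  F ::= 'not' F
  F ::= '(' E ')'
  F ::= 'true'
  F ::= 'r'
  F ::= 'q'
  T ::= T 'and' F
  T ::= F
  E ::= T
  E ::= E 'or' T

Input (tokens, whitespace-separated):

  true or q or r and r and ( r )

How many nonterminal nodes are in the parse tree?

[E [E [E [T [F true]]] or [T [F q]]] or [T [T [T [F r]] and [F r]] and [F ( [E [T [F r]]] )]]]

16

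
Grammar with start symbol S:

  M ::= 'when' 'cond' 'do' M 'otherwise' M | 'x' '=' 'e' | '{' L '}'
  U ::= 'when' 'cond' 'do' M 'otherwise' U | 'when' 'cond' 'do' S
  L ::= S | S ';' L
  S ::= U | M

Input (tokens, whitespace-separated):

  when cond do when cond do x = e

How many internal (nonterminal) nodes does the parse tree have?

[S [U when cond do [S [U when cond do [S [M x = e]]]]]]

6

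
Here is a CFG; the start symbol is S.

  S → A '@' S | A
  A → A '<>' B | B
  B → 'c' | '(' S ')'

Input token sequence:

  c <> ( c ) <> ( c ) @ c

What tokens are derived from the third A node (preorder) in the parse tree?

[S [A [A [A [B c]] <> [B ( [S [A [B c]]] )]] <> [B ( [S [A [B c]]] )]] @ [S [A [B c]]]]

c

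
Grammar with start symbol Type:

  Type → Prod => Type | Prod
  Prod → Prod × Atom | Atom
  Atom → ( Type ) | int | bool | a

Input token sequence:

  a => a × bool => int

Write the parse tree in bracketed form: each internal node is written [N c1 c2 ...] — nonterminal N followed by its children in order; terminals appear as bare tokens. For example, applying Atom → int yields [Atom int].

Type
Prod => Type
Atom => Type
a => Type
a => Prod => Type
a => Prod × Atom => Type
a => Atom × Atom => Type
a => a × Atom => Type
a => a × bool => Type
a => a × bool => Prod
a => a × bool => Atom
a => a × bool => int

[Type [Prod [Atom a]] => [Type [Prod [Prod [Atom a]] × [Atom bool]] => [Type [Prod [Atom int]]]]]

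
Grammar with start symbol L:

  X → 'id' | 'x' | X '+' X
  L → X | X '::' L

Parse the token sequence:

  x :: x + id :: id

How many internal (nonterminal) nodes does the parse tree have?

8

[L [X x] :: [L [X [X x] + [X id]] :: [L [X id]]]]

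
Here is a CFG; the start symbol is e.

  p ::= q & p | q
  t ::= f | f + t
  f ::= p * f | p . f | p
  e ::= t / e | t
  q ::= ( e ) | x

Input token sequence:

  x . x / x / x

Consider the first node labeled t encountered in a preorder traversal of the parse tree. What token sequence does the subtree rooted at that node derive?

x . x

[e [t [f [p [q x]] . [f [p [q x]]]]] / [e [t [f [p [q x]]]] / [e [t [f [p [q x]]]]]]]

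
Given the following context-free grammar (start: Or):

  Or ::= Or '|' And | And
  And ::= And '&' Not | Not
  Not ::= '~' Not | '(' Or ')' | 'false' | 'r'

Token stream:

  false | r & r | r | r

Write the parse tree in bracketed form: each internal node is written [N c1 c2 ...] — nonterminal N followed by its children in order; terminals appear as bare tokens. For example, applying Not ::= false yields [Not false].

[Or [Or [Or [Or [And [Not false]]] | [And [And [Not r]] & [Not r]]] | [And [Not r]]] | [And [Not r]]]

Or
Or | And
Or | And | And
Or | And | And | And
And | And | And | And
Not | And | And | And
false | And | And | And
false | And & Not | And | And
false | Not & Not | And | And
false | r & Not | And | And
false | r & r | And | And
false | r & r | Not | And
false | r & r | r | And
false | r & r | r | Not
false | r & r | r | r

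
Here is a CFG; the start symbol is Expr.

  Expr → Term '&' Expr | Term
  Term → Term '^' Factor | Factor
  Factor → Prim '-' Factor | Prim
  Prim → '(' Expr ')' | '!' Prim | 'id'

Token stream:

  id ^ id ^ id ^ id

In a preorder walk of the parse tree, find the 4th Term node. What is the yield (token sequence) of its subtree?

id

[Expr [Term [Term [Term [Term [Factor [Prim id]]] ^ [Factor [Prim id]]] ^ [Factor [Prim id]]] ^ [Factor [Prim id]]]]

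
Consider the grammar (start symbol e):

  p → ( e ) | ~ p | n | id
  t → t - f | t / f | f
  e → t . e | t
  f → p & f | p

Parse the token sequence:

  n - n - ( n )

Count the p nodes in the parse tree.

[e [t [t [t [f [p n]]] - [f [p n]]] - [f [p ( [e [t [f [p n]]]] )]]]]

4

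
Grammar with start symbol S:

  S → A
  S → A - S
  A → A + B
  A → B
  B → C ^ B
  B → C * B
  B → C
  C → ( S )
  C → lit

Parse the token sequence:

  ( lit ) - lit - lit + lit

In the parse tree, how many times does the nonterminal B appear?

[S [A [B [C ( [S [A [B [C lit]]]] )]]] - [S [A [B [C lit]]] - [S [A [A [B [C lit]]] + [B [C lit]]]]]]

5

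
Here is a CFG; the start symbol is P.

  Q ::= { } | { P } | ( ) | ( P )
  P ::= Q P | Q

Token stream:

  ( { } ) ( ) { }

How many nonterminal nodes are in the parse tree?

[P [Q ( [P [Q { }]] )] [P [Q ( )] [P [Q { }]]]]

8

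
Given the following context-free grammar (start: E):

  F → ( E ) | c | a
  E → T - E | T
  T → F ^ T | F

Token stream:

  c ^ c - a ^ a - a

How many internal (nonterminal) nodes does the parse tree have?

13

[E [T [F c] ^ [T [F c]]] - [E [T [F a] ^ [T [F a]]] - [E [T [F a]]]]]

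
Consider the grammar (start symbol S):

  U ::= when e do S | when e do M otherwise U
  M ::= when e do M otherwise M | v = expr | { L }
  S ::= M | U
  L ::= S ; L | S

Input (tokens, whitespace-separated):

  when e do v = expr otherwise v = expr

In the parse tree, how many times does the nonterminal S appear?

1

[S [M when e do [M v = expr] otherwise [M v = expr]]]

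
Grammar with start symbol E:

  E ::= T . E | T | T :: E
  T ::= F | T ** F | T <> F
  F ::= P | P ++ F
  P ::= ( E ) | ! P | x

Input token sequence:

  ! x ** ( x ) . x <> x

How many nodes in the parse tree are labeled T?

[E [T [T [F [P ! [P x]]]] ** [F [P ( [E [T [F [P x]]]] )]]] . [E [T [T [F [P x]]] <> [F [P x]]]]]

5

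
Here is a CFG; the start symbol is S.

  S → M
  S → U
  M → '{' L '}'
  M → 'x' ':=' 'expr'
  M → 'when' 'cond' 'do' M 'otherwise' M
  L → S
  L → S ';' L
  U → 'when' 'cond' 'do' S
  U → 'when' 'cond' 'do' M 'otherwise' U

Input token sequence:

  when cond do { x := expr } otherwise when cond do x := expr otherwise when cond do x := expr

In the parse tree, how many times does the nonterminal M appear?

[S [U when cond do [M { [L [S [M x := expr]]] }] otherwise [U when cond do [M x := expr] otherwise [U when cond do [S [M x := expr]]]]]]

4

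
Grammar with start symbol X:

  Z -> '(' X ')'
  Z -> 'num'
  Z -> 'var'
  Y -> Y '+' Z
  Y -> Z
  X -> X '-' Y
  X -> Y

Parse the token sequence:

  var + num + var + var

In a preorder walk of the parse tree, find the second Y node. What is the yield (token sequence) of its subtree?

var + num + var

[X [Y [Y [Y [Y [Z var]] + [Z num]] + [Z var]] + [Z var]]]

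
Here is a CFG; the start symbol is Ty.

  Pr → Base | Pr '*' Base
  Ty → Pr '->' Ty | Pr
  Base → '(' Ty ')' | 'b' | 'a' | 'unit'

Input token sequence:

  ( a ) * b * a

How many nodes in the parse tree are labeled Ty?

2

[Ty [Pr [Pr [Pr [Base ( [Ty [Pr [Base a]]] )]] * [Base b]] * [Base a]]]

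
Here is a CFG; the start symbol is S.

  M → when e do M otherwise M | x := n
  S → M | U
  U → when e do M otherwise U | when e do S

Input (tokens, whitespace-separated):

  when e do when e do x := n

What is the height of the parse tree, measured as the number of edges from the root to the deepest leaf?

[S [U when e do [S [U when e do [S [M x := n]]]]]]

6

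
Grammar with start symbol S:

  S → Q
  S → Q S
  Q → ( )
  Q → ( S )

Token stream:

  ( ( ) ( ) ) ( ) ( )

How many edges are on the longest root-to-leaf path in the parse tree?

5

[S [Q ( [S [Q ( )] [S [Q ( )]]] )] [S [Q ( )] [S [Q ( )]]]]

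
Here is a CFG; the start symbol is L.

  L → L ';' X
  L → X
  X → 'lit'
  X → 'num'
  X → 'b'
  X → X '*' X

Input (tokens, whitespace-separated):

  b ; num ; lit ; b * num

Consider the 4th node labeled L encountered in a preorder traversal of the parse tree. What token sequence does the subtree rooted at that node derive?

[L [L [L [L [X b]] ; [X num]] ; [X lit]] ; [X [X b] * [X num]]]

b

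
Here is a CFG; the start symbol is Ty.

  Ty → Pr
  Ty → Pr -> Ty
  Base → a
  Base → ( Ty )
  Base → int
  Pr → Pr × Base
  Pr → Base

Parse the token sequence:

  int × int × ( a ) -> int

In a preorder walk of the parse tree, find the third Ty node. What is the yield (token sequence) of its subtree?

[Ty [Pr [Pr [Pr [Base int]] × [Base int]] × [Base ( [Ty [Pr [Base a]]] )]] -> [Ty [Pr [Base int]]]]

int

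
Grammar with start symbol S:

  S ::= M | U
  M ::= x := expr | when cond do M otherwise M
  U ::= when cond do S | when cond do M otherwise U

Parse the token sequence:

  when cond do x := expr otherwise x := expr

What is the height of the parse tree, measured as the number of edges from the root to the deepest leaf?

[S [M when cond do [M x := expr] otherwise [M x := expr]]]

3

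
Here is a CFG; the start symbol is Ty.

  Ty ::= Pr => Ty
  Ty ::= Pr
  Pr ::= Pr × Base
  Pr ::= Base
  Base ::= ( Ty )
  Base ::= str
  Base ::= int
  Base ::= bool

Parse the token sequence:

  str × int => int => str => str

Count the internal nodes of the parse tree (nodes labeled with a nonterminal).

[Ty [Pr [Pr [Base str]] × [Base int]] => [Ty [Pr [Base int]] => [Ty [Pr [Base str]] => [Ty [Pr [Base str]]]]]]

14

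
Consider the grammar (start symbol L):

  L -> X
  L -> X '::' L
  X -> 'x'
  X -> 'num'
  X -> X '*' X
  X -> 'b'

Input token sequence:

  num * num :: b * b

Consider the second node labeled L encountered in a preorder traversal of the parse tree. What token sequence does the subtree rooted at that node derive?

[L [X [X num] * [X num]] :: [L [X [X b] * [X b]]]]

b * b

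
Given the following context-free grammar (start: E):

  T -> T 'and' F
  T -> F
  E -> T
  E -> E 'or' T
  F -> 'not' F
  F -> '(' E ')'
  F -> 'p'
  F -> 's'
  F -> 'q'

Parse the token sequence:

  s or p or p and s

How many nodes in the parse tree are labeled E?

[E [E [E [T [F s]]] or [T [F p]]] or [T [T [F p]] and [F s]]]

3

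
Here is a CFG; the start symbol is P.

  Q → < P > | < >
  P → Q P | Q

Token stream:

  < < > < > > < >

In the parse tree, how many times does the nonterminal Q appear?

4

[P [Q < [P [Q < >] [P [Q < >]]] >] [P [Q < >]]]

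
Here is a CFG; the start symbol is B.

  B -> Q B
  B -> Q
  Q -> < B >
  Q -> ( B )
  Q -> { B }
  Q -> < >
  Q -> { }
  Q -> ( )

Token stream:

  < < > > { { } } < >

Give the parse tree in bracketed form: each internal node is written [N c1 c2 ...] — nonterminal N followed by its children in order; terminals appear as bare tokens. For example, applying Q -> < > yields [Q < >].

[B [Q < [B [Q < >]] >] [B [Q { [B [Q { }]] }] [B [Q < >]]]]

B
Q B
< B > B
< Q > B
< < > > B
< < > > Q B
< < > > { B } B
< < > > { Q } B
< < > > { { } } B
< < > > { { } } Q
< < > > { { } } < >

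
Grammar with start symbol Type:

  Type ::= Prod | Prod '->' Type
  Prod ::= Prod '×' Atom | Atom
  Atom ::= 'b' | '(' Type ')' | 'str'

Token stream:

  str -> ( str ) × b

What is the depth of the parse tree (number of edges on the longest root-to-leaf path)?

[Type [Prod [Atom str]] -> [Type [Prod [Prod [Atom ( [Type [Prod [Atom str]]] )]] × [Atom b]]]]

8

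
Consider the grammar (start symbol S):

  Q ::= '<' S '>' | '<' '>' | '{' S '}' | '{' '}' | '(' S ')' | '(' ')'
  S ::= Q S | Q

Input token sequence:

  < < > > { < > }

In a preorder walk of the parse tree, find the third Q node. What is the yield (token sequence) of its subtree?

{ < > }

[S [Q < [S [Q < >]] >] [S [Q { [S [Q < >]] }]]]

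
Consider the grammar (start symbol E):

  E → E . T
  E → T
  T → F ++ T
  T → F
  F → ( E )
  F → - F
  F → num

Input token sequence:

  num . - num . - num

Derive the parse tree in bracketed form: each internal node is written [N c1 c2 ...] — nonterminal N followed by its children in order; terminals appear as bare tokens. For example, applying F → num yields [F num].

E
E . T
E . T . T
T . T . T
F . T . T
num . T . T
num . F . T
num . - F . T
num . - num . T
num . - num . F
num . - num . - F
num . - num . - num

[E [E [E [T [F num]]] . [T [F - [F num]]]] . [T [F - [F num]]]]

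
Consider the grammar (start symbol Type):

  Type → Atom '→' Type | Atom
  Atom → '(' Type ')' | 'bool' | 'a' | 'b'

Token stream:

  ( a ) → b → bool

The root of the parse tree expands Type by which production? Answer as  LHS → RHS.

[Type [Atom ( [Type [Atom a]] )] → [Type [Atom b] → [Type [Atom bool]]]]

Type → Atom '→' Type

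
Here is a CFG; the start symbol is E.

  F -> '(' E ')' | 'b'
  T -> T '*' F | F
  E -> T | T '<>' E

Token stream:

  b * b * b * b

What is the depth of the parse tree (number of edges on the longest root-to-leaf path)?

[E [T [T [T [T [F b]] * [F b]] * [F b]] * [F b]]]

6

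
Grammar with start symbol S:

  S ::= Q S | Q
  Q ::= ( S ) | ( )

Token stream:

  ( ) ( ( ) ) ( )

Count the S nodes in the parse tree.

[S [Q ( )] [S [Q ( [S [Q ( )]] )] [S [Q ( )]]]]

4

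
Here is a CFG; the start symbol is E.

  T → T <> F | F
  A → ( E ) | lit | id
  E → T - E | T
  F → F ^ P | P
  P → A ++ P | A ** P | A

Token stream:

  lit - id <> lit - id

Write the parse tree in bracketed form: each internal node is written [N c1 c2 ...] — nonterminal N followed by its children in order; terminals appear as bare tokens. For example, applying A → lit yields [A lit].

E
T - E
F - E
P - E
A - E
lit - E
lit - T - E
lit - T <> F - E
lit - F <> F - E
lit - P <> F - E
lit - A <> F - E
lit - id <> F - E
lit - id <> P - E
lit - id <> A - E
lit - id <> lit - E
lit - id <> lit - T
lit - id <> lit - F
lit - id <> lit - P
lit - id <> lit - A
lit - id <> lit - id

[E [T [F [P [A lit]]]] - [E [T [T [F [P [A id]]]] <> [F [P [A lit]]]] - [E [T [F [P [A id]]]]]]]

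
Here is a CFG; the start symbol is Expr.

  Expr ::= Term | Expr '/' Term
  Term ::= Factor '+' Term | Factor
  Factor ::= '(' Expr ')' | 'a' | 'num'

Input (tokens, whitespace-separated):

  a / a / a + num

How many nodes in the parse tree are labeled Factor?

[Expr [Expr [Expr [Term [Factor a]]] / [Term [Factor a]]] / [Term [Factor a] + [Term [Factor num]]]]

4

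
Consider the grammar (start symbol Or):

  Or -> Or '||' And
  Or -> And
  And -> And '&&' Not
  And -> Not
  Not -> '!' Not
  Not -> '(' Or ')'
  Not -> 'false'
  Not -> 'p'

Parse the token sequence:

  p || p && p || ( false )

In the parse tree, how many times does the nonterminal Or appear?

[Or [Or [Or [And [Not p]]] || [And [And [Not p]] && [Not p]]] || [And [Not ( [Or [And [Not false]]] )]]]

4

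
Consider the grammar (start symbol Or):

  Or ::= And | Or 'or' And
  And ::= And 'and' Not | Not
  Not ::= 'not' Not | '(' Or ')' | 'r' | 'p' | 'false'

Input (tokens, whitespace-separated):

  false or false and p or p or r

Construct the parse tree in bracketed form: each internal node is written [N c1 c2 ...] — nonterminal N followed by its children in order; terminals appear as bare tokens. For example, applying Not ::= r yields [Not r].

[Or [Or [Or [Or [And [Not false]]] or [And [And [Not false]] and [Not p]]] or [And [Not p]]] or [And [Not r]]]

Or
Or or And
Or or And or And
Or or And or And or And
And or And or And or And
Not or And or And or And
false or And or And or And
false or And and Not or And or And
false or Not and Not or And or And
false or false and Not or And or And
false or false and p or And or And
false or false and p or Not or And
false or false and p or p or And
false or false and p or p or Not
false or false and p or p or r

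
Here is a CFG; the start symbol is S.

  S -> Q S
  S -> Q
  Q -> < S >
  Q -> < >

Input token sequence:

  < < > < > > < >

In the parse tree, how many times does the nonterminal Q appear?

[S [Q < [S [Q < >] [S [Q < >]]] >] [S [Q < >]]]

4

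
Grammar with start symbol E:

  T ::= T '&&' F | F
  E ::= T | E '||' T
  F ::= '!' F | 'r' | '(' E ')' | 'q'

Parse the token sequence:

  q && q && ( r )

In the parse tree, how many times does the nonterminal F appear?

4

[E [T [T [T [F q]] && [F q]] && [F ( [E [T [F r]]] )]]]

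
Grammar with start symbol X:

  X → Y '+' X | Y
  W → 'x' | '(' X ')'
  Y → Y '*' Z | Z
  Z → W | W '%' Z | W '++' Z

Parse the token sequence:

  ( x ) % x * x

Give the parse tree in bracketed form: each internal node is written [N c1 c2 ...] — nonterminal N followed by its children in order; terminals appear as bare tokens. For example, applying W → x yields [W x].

[X [Y [Y [Z [W ( [X [Y [Z [W x]]]] )] % [Z [W x]]]] * [Z [W x]]]]

X
Y
Y * Z
Z * Z
W % Z * Z
( X ) % Z * Z
( Y ) % Z * Z
( Z ) % Z * Z
( W ) % Z * Z
( x ) % Z * Z
( x ) % W * Z
( x ) % x * Z
( x ) % x * W
( x ) % x * x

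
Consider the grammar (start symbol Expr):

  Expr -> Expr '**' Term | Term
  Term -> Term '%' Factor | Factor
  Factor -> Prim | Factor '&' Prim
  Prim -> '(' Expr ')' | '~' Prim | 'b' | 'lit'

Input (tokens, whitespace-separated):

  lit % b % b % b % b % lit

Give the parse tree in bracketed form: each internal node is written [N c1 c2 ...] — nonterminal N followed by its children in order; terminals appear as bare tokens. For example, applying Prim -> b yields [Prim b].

[Expr [Term [Term [Term [Term [Term [Term [Factor [Prim lit]]] % [Factor [Prim b]]] % [Factor [Prim b]]] % [Factor [Prim b]]] % [Factor [Prim b]]] % [Factor [Prim lit]]]]

Expr
Term
Term % Factor
Term % Factor % Factor
Term % Factor % Factor % Factor
Term % Factor % Factor % Factor % Factor
Term % Factor % Factor % Factor % Factor % Factor
Factor % Factor % Factor % Factor % Factor % Factor
Prim % Factor % Factor % Factor % Factor % Factor
lit % Factor % Factor % Factor % Factor % Factor
lit % Prim % Factor % Factor % Factor % Factor
lit % b % Factor % Factor % Factor % Factor
lit % b % Prim % Factor % Factor % Factor
lit % b % b % Factor % Factor % Factor
lit % b % b % Prim % Factor % Factor
lit % b % b % b % Factor % Factor
lit % b % b % b % Prim % Factor
lit % b % b % b % b % Factor
lit % b % b % b % b % Prim
lit % b % b % b % b % lit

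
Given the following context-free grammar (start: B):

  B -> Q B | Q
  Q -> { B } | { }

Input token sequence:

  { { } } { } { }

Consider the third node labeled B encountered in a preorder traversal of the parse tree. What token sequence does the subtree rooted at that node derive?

[B [Q { [B [Q { }]] }] [B [Q { }] [B [Q { }]]]]

{ } { }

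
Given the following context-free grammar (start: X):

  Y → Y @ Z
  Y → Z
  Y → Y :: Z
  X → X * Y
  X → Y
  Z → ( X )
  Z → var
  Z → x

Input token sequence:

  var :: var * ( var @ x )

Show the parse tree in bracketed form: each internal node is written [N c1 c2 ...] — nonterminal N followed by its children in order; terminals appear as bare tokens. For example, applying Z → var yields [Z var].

X
X * Y
Y * Y
Y :: Z * Y
Z :: Z * Y
var :: Z * Y
var :: var * Y
var :: var * Z
var :: var * ( X )
var :: var * ( Y )
var :: var * ( Y @ Z )
var :: var * ( Z @ Z )
var :: var * ( var @ Z )
var :: var * ( var @ x )

[X [X [Y [Y [Z var]] :: [Z var]]] * [Y [Z ( [X [Y [Y [Z var]] @ [Z x]]] )]]]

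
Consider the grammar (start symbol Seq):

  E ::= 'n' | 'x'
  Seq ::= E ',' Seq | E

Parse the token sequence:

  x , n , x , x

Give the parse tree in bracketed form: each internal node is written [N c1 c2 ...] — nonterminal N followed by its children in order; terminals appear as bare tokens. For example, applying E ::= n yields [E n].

Seq
E , Seq
x , Seq
x , E , Seq
x , n , Seq
x , n , E , Seq
x , n , x , Seq
x , n , x , E
x , n , x , x

[Seq [E x] , [Seq [E n] , [Seq [E x] , [Seq [E x]]]]]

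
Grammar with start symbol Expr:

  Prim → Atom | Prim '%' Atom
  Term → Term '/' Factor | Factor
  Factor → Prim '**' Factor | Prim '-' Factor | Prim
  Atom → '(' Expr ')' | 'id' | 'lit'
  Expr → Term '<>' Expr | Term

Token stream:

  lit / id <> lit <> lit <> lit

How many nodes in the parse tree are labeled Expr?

4

[Expr [Term [Term [Factor [Prim [Atom lit]]]] / [Factor [Prim [Atom id]]]] <> [Expr [Term [Factor [Prim [Atom lit]]]] <> [Expr [Term [Factor [Prim [Atom lit]]]] <> [Expr [Term [Factor [Prim [Atom lit]]]]]]]]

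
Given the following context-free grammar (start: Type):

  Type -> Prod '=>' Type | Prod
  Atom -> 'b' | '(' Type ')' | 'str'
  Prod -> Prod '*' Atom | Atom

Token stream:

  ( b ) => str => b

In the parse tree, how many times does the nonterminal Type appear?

[Type [Prod [Atom ( [Type [Prod [Atom b]]] )]] => [Type [Prod [Atom str]] => [Type [Prod [Atom b]]]]]

4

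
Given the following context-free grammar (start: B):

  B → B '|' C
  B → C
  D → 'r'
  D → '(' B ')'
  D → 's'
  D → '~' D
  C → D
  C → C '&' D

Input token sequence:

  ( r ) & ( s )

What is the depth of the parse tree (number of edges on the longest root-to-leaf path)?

7

[B [C [C [D ( [B [C [D r]]] )]] & [D ( [B [C [D s]]] )]]]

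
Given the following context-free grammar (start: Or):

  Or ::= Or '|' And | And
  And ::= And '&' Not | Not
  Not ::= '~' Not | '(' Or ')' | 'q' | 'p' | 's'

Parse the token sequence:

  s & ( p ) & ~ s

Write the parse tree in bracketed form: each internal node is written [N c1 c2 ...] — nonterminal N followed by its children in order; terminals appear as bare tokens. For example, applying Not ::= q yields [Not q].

[Or [And [And [And [Not s]] & [Not ( [Or [And [Not p]]] )]] & [Not ~ [Not s]]]]

Or
And
And & Not
And & Not & Not
Not & Not & Not
s & Not & Not
s & ( Or ) & Not
s & ( And ) & Not
s & ( Not ) & Not
s & ( p ) & Not
s & ( p ) & ~ Not
s & ( p ) & ~ s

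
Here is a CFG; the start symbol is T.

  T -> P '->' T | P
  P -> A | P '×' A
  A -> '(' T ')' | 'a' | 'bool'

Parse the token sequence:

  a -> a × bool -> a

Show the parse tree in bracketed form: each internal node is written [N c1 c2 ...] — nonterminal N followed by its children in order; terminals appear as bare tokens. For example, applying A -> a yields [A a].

T
P -> T
A -> T
a -> T
a -> P -> T
a -> P × A -> T
a -> A × A -> T
a -> a × A -> T
a -> a × bool -> T
a -> a × bool -> P
a -> a × bool -> A
a -> a × bool -> a

[T [P [A a]] -> [T [P [P [A a]] × [A bool]] -> [T [P [A a]]]]]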